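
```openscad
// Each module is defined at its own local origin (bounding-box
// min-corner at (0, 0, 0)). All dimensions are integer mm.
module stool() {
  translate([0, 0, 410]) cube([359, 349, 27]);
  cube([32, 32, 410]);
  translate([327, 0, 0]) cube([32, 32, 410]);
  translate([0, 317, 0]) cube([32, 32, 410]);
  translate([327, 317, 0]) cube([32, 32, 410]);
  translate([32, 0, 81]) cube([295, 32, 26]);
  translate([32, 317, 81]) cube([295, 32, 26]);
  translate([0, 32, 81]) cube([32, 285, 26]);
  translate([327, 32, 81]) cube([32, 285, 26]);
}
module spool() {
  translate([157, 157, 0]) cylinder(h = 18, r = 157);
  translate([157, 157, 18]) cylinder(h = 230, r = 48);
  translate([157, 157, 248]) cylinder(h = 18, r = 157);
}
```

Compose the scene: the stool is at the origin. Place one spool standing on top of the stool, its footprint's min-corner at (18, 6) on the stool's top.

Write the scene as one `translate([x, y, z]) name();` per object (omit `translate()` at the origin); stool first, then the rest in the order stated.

stool();
translate([18, 6, 437]) spool();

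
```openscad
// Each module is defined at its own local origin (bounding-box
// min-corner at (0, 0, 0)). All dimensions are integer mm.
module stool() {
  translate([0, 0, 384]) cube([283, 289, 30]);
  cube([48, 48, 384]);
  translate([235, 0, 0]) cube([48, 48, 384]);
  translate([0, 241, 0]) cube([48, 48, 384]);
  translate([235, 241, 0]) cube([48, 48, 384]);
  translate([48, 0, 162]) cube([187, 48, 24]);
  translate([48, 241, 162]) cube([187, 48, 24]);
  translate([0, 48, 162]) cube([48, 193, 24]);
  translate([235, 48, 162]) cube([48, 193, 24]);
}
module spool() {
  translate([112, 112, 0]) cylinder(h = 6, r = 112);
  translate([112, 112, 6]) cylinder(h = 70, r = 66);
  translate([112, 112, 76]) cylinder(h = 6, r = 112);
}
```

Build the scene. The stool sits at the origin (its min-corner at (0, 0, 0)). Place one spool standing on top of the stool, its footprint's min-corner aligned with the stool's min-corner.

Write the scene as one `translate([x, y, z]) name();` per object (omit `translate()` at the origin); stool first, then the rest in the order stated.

stool();
translate([0, 0, 414]) spool();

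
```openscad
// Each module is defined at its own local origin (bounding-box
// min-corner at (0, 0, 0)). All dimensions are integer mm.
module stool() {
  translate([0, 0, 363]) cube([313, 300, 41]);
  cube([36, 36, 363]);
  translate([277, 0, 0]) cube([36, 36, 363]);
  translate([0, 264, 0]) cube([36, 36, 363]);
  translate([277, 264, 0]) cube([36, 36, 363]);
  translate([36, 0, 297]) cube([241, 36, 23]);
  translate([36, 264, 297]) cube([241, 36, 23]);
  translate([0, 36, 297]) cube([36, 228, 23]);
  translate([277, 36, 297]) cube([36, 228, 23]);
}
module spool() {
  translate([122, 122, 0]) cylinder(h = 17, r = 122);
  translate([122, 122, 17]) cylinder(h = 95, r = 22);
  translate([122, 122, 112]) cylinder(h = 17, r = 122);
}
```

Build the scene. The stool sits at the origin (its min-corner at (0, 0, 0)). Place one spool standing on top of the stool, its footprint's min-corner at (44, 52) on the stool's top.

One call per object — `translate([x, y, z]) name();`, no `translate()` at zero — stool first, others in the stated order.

stool();
translate([44, 52, 404]) spool();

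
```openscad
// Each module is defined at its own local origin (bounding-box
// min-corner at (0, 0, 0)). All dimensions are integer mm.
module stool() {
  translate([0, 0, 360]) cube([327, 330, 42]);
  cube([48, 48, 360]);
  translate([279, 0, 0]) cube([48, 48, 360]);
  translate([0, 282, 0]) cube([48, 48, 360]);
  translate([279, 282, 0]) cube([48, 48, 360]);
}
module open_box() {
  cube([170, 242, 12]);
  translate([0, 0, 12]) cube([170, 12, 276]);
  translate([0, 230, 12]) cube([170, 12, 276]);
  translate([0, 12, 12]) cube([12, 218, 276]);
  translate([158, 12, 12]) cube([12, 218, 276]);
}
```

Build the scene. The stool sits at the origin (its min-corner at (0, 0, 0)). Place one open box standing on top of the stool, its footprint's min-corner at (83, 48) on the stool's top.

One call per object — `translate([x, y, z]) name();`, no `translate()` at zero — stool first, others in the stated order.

stool();
translate([83, 48, 402]) open_box();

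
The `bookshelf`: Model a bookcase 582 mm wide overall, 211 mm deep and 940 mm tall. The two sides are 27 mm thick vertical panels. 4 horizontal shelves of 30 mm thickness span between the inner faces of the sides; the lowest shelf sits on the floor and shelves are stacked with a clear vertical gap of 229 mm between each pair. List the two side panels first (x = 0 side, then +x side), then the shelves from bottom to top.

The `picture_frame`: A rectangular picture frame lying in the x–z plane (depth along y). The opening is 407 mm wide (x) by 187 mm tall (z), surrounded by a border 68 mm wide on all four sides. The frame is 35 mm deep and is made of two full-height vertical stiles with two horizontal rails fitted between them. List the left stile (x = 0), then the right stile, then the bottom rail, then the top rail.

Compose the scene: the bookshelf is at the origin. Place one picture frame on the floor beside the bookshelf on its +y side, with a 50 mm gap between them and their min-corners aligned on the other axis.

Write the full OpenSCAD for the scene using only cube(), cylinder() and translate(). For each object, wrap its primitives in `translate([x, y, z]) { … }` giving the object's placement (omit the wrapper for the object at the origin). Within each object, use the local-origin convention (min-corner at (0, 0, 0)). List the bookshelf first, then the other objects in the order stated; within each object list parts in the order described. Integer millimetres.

cube([27, 211, 940]);
translate([555, 0, 0]) cube([27, 211, 940]);
translate([27, 0, 0]) cube([528, 211, 30]);
translate([27, 0, 259]) cube([528, 211, 30]);
translate([27, 0, 518]) cube([528, 211, 30]);
translate([27, 0, 777]) cube([528, 211, 30]);
translate([0, 261, 0]) {
  cube([68, 35, 323]);
  translate([475, 0, 0]) cube([68, 35, 323]);
  translate([68, 0, 0]) cube([407, 35, 68]);
  translate([68, 0, 255]) cube([407, 35, 68]);
}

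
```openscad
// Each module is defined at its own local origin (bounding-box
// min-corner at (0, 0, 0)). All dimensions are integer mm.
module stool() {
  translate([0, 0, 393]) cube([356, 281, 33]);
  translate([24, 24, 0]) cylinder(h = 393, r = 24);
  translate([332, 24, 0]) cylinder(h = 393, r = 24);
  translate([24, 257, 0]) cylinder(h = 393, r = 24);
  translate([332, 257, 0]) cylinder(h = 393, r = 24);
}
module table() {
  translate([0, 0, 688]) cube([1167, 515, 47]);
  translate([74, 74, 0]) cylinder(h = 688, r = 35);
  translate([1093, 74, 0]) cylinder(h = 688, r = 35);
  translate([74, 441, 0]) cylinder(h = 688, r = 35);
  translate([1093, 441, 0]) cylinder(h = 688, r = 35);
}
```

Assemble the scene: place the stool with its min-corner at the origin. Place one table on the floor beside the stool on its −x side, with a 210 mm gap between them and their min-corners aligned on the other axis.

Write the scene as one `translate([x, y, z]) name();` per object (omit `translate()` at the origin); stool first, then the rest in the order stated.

stool();
translate([-1377, 0, 0]) table();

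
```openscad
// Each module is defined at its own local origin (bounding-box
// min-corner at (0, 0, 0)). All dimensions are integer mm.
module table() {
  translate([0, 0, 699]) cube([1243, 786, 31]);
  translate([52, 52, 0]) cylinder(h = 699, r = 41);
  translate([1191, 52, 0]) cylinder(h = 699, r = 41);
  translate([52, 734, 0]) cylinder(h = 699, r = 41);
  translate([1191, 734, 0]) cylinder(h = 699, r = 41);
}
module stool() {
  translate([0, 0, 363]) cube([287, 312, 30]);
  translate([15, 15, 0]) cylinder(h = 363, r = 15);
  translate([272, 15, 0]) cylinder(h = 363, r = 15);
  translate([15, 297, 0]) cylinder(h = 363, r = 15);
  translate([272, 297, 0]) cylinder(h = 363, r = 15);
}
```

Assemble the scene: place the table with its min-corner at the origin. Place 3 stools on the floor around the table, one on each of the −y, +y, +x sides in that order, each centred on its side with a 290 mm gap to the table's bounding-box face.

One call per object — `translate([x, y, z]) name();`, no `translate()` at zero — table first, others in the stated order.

table();
translate([478, -602, 0]) stool();
translate([478, 1076, 0]) stool();
translate([1533, 237, 0]) stool();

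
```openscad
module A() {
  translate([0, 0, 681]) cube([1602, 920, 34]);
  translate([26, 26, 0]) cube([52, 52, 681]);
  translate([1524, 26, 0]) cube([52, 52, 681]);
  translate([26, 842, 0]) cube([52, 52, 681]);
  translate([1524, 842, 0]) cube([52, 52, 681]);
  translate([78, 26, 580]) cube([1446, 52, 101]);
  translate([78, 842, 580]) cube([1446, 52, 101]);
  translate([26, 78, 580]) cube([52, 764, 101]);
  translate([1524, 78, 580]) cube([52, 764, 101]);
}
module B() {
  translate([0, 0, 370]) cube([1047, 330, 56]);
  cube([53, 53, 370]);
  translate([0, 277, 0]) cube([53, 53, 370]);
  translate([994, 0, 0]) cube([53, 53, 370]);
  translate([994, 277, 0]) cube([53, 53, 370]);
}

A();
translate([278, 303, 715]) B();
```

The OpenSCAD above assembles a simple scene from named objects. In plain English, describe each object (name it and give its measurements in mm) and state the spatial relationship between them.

A is a table: top 1602 mm (x) × 920 mm (y), 34 mm thick, upper face at z = 715 mm, on four 52×52 mm square legs, each inset 26 mm from the nearest pair of top edges, running from z = 0 to the bottom of the top. Four apron rails, 52 mm thick and 101 mm tall, run between adjacent legs with their top edges flush with the underside of the top and their outer faces flush with the legs' outer faces.

B is a long wooden bench with a 1047 mm (x) × 330 mm (y) seat, 56 mm thick, its top surface 426 mm above the floor. Four 53 mm square legs at the seat corners, flush with the edges, run from z = 0 to the seat underside.

The bench is on top of the table.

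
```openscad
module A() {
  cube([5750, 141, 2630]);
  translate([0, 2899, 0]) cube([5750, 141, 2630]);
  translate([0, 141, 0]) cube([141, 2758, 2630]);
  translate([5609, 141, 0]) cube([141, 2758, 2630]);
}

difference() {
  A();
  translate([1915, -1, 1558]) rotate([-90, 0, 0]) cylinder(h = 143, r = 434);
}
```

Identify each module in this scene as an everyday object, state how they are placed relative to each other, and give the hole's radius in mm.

The subtracted cylinder has r = 434 mm.

A is a house frame. The house frame has a circular hole through its front wall. The hole's radius is 434 mm.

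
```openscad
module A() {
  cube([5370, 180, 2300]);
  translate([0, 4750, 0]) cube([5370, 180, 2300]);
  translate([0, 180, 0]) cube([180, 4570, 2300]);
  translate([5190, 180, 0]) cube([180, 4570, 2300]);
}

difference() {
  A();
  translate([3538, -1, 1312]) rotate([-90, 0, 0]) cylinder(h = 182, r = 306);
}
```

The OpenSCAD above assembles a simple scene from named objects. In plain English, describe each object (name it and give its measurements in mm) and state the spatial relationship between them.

A is a box-shaped house frame (walls only): outside footprint 5370×4930 mm, wall height 2300 mm, wall thickness 180 mm. The two y-facing walls run the full x-width; the two x-facing walls fit between the inner faces of the y-facing walls.

The house frame has a circular hole of radius 306 mm through its front wall, centred at (x = 3538, z = 1312).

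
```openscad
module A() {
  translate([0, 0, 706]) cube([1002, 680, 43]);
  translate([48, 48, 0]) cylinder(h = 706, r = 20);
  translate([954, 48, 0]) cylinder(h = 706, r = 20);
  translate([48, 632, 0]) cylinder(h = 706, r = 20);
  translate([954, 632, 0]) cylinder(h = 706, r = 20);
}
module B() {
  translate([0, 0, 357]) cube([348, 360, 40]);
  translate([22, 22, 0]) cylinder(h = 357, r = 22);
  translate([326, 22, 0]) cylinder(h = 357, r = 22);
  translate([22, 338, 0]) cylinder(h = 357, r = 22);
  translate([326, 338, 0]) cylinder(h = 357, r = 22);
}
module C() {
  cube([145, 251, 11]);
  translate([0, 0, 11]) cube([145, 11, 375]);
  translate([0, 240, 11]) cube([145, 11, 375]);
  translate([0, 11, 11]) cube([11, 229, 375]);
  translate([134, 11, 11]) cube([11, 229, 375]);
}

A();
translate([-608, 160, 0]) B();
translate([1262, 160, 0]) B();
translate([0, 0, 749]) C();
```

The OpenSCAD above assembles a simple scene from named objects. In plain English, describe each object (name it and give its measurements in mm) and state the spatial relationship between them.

A is a rectangular dining table. The top is 1002×680×43 mm with its upper surface at z = 749 mm. It stands on four round legs of 40 mm diameter, each leg's bounding box inset 28 mm from the nearest pair of top edges, running from the floor to the underside of the top.

B is a four-legged stool. The seat is 348×360 mm, 40 mm thick, top at z = 397 mm. It stands on four round legs, each 44 mm in diameter, from z = 0 to the seat underside, each leg's axis is inset half a diameter from the nearest pair of seat edges (so the leg's bounding box is flush with the corner).

C is an open-topped rectangular box: outside dimensions 145×251×386 mm, with a uniform wall and base thickness of 11 mm. The base is a full 145×251 slab on the floor; four walls sit on top of the base. The front and back walls (the −y and +y sides) span the full width; the two side walls fit between them.

Two stools sit around the table at the −x, +x sides. The open box is on top of the table.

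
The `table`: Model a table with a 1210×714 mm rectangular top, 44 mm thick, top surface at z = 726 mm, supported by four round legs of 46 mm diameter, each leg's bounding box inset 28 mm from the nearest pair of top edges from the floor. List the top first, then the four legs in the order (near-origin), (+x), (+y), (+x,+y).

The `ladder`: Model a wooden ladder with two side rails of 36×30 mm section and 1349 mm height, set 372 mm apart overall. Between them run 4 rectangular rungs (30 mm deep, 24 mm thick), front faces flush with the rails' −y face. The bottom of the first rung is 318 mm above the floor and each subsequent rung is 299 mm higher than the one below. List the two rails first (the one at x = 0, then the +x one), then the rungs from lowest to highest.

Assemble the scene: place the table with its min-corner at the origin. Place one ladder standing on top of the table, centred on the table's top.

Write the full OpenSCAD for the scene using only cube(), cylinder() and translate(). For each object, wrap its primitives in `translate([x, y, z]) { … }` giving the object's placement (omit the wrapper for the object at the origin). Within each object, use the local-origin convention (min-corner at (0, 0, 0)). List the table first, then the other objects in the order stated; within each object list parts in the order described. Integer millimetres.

translate([0, 0, 682]) cube([1210, 714, 44]);
translate([51, 51, 0]) cylinder(h = 682, r = 23);
translate([1159, 51, 0]) cylinder(h = 682, r = 23);
translate([51, 663, 0]) cylinder(h = 682, r = 23);
translate([1159, 663, 0]) cylinder(h = 682, r = 23);
translate([419, 342, 726]) {
  cube([36, 30, 1349]);
  translate([336, 0, 0]) cube([36, 30, 1349]);
  translate([36, 0, 318]) cube([300, 30, 24]);
  translate([36, 0, 617]) cube([300, 30, 24]);
  translate([36, 0, 916]) cube([300, 30, 24]);
  translate([36, 0, 1215]) cube([300, 30, 24]);
}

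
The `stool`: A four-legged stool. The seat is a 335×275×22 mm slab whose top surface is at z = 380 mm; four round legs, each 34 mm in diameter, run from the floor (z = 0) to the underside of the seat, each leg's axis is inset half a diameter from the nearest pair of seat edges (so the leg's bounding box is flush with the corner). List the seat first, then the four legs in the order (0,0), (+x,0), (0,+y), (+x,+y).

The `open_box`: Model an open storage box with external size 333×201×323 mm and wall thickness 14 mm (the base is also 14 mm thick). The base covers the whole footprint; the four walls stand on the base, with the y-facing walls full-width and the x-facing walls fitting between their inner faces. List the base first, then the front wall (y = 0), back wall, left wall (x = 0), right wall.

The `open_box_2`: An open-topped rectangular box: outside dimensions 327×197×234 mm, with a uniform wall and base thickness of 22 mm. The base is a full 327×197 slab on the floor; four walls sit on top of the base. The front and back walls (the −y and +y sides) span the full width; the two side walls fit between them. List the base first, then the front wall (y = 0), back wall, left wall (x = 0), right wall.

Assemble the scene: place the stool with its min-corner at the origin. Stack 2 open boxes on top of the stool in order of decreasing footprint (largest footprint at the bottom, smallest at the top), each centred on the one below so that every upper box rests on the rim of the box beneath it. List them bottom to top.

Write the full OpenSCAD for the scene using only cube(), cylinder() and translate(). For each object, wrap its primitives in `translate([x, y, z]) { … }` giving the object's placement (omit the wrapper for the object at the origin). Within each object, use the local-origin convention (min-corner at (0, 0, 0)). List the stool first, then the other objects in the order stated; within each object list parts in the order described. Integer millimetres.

translate([0, 0, 358]) cube([335, 275, 22]);
translate([17, 17, 0]) cylinder(h = 358, r = 17);
translate([318, 17, 0]) cylinder(h = 358, r = 17);
translate([17, 258, 0]) cylinder(h = 358, r = 17);
translate([318, 258, 0]) cylinder(h = 358, r = 17);
translate([1, 37, 380]) {
  cube([333, 201, 14]);
  translate([0, 0, 14]) cube([333, 14, 309]);
  translate([0, 187, 14]) cube([333, 14, 309]);
  translate([0, 14, 14]) cube([14, 173, 309]);
  translate([319, 14, 14]) cube([14, 173, 309]);
}
translate([4, 39, 703]) {
  cube([327, 197, 22]);
  translate([0, 0, 22]) cube([327, 22, 212]);
  translate([0, 175, 22]) cube([327, 22, 212]);
  translate([0, 22, 22]) cube([22, 153, 212]);
  translate([305, 22, 22]) cube([22, 153, 212]);
}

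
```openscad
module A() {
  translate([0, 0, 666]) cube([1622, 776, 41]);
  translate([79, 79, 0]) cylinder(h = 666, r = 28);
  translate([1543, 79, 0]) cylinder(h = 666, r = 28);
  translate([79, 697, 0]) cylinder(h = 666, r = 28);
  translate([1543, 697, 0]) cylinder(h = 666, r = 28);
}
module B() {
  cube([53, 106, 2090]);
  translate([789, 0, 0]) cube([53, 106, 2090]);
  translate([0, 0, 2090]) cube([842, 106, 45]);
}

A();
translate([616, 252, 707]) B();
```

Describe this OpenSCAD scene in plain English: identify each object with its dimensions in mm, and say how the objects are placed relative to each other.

A is a table: top 1622 mm (x) × 776 mm (y), 41 mm thick, upper face at z = 707 mm, on four round legs of 56 mm diameter, each leg's bounding box inset 51 mm from the nearest pair of top edges, running from z = 0 to the bottom of the top.

B is a rectangular door frame: two vertical jambs of 53×106 mm section, 2090 mm tall, with a clear opening 736 mm wide between their inner faces. A header 45 mm tall and 106 mm deep lies on top of the jambs and spans the full outside width.

The door frame is on top of the table.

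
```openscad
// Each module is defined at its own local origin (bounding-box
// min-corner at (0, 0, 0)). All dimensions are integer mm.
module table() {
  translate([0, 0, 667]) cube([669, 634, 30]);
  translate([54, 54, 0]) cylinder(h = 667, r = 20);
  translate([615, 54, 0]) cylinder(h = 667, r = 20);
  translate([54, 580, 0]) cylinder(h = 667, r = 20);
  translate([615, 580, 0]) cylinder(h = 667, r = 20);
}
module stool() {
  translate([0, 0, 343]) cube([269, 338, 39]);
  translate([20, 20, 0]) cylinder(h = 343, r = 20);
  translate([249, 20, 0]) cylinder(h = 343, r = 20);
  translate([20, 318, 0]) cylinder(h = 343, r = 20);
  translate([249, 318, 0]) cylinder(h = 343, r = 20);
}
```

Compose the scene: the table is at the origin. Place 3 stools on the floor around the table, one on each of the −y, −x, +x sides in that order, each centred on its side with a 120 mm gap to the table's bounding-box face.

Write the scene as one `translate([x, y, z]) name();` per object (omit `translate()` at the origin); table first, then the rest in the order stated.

table();
translate([200, -458, 0]) stool();
translate([-389, 148, 0]) stool();
translate([789, 148, 0]) stool();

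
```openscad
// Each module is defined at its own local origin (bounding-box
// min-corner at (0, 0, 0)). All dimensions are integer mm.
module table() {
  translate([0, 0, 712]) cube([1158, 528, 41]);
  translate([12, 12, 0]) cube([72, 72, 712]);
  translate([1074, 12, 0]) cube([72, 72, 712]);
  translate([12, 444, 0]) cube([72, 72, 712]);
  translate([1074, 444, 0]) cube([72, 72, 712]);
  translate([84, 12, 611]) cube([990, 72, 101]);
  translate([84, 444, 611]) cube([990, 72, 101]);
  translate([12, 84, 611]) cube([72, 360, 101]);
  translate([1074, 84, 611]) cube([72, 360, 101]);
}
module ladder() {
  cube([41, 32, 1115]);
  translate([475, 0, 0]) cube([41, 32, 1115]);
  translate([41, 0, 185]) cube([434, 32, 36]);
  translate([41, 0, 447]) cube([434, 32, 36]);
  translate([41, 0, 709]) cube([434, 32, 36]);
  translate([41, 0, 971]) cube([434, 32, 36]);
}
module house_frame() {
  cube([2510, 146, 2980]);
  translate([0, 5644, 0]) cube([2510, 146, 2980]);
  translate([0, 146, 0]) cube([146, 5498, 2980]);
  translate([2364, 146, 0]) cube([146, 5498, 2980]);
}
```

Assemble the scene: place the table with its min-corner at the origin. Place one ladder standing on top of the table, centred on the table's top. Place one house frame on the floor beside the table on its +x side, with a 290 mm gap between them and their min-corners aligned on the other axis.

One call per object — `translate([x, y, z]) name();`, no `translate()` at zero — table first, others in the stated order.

table();
translate([321, 248, 753]) ladder();
translate([1448, 0, 0]) house_frame();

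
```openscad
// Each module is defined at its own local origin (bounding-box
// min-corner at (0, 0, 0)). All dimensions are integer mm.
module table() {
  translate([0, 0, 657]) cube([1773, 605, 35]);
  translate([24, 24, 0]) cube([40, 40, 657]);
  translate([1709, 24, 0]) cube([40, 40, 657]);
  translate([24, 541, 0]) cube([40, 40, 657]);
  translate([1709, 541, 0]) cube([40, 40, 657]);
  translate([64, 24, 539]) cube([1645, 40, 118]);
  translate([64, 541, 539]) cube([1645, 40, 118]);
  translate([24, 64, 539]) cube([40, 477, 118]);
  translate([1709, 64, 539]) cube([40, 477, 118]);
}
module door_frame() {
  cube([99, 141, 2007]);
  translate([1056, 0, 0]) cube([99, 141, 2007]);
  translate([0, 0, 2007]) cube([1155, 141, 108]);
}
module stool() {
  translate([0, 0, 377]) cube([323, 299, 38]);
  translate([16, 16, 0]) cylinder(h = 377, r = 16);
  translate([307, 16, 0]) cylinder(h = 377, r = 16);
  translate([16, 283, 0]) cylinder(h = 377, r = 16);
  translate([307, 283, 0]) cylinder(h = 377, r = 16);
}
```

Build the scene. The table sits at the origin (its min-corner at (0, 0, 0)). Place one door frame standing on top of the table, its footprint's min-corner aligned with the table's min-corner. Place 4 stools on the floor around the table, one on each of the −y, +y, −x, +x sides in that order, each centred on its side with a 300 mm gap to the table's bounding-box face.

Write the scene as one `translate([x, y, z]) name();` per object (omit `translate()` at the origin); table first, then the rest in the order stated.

table();
translate([0, 0, 692]) door_frame();
translate([725, -599, 0]) stool();
translate([725, 905, 0]) stool();
translate([-623, 153, 0]) stool();
translate([2073, 153, 0]) stool();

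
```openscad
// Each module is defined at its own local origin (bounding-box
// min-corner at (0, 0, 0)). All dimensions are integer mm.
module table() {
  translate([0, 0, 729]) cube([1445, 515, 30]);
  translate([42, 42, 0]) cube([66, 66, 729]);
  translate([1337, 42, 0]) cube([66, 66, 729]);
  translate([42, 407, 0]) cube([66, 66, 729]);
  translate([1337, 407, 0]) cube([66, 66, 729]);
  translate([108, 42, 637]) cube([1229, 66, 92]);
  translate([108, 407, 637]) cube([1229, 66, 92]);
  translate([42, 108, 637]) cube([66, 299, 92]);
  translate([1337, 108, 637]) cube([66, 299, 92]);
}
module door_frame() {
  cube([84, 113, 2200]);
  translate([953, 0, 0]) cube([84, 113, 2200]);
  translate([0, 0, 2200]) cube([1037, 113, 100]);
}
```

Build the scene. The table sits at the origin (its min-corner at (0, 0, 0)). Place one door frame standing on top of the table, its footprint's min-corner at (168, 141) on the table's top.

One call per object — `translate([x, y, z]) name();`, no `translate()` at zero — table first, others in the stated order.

table();
translate([168, 141, 759]) door_frame();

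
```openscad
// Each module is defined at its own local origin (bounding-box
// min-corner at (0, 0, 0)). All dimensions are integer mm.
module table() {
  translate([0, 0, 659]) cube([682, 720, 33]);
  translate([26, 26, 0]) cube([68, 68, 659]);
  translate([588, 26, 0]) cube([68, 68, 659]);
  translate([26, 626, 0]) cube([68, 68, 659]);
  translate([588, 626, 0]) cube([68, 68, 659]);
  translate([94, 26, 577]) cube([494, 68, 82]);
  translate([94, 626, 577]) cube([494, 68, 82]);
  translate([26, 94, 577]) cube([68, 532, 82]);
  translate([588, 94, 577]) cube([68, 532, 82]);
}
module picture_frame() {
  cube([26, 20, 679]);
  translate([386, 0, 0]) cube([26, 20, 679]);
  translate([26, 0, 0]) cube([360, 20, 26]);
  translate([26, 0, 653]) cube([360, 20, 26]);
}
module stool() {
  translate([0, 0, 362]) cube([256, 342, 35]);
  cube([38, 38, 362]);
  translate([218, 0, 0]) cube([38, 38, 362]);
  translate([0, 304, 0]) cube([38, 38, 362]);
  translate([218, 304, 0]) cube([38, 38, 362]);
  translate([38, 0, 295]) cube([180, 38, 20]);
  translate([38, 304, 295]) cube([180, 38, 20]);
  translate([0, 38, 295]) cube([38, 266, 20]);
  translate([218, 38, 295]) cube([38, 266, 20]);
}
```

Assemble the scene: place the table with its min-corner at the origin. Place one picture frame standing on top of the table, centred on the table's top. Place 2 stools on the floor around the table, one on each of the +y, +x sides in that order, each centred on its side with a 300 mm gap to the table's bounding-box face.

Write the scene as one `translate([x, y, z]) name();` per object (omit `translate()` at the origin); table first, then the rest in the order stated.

table();
translate([135, 350, 692]) picture_frame();
translate([213, 1020, 0]) stool();
translate([982, 189, 0]) stool();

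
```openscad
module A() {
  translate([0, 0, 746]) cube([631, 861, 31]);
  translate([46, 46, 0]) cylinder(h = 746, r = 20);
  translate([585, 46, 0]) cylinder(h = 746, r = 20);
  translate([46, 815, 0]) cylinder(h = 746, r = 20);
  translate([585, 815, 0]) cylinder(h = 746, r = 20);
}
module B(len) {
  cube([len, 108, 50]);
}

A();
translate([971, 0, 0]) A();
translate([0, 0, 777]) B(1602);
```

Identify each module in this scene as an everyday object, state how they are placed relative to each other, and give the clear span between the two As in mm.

A is a table. B is a beam. A beam spans the tops of two tables. The clear span between the two tables is 340 mm.

Second table starts at x = 971; first ends at x = 631; clear span = 971 − 631 = 340 mm.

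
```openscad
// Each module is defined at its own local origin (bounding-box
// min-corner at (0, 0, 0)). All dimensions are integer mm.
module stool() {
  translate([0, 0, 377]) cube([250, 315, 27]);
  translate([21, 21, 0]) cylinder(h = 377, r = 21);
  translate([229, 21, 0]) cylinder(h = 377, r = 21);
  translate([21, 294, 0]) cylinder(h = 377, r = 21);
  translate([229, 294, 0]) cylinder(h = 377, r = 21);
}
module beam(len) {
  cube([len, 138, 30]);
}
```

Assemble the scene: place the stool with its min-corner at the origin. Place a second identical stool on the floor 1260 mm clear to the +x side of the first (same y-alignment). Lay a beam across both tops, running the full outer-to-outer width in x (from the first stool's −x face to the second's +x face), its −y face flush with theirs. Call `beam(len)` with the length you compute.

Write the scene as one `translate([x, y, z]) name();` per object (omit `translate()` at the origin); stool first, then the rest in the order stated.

stool();
translate([1510, 0, 0]) stool();
translate([0, 0, 404]) beam(1760);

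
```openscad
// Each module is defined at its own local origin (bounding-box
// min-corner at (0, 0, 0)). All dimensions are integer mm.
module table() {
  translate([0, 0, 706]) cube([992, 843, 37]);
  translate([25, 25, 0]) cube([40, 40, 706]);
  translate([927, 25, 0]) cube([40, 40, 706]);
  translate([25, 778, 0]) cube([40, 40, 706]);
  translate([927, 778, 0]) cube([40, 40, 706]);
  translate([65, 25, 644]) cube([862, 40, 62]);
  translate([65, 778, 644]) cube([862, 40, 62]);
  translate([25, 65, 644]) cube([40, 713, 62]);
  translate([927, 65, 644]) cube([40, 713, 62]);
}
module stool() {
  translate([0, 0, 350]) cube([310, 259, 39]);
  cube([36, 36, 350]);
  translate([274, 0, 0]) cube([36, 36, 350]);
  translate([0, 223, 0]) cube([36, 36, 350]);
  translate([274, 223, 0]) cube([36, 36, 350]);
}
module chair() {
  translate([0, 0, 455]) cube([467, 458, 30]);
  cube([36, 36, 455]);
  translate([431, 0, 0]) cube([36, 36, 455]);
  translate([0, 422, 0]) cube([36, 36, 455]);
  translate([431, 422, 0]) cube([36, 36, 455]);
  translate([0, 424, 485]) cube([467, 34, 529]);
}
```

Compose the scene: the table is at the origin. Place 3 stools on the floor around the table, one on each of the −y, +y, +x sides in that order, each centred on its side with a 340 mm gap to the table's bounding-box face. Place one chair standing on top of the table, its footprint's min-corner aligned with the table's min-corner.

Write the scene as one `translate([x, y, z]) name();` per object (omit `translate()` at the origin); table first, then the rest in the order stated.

table();
translate([341, -599, 0]) stool();
translate([341, 1183, 0]) stool();
translate([1332, 292, 0]) stool();
translate([0, 0, 743]) chair();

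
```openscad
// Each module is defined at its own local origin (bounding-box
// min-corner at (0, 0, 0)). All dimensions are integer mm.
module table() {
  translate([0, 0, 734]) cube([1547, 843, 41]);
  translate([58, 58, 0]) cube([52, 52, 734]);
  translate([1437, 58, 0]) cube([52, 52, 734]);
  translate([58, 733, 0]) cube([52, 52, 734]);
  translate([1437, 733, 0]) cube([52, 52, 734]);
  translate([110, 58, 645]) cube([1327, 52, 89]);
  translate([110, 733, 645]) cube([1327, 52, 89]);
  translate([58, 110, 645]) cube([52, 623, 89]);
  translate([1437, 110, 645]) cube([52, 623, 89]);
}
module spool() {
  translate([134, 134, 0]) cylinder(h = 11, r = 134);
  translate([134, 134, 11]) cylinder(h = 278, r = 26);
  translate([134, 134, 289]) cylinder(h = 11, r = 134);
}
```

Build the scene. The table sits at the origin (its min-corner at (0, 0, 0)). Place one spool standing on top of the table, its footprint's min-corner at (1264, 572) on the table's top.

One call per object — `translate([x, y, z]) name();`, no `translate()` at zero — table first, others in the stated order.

table();
translate([1264, 572, 775]) spool();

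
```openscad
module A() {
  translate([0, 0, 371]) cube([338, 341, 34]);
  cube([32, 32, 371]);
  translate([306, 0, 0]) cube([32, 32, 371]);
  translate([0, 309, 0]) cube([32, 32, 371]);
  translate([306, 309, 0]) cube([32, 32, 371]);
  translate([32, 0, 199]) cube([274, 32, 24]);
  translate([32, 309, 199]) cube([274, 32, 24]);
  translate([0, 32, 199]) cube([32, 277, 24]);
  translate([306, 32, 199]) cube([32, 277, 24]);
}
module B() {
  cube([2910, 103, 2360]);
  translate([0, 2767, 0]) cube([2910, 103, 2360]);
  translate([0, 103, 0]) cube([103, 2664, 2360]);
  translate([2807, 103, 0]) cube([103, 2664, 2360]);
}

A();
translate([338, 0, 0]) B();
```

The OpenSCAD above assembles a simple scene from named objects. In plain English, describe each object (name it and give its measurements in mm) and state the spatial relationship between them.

A is a four-legged stool. The seat is 338×341 mm, 34 mm thick, top at z = 405 mm. It stands on four square legs, each 32×32 mm in cross-section, from z = 0 to the seat underside, each flush with a corner of the seat. Four stretchers, 32 mm wide and 24 mm tall, connect adjacent legs with their undersides at z = 199 mm, each running between the inner faces of the legs it joins and aligned with the legs' outer faces on the other axis.

B is a box-shaped house frame (walls only): outside footprint 2910×2870 mm, wall height 2360 mm, wall thickness 103 mm. The two y-facing walls run the full x-width; the two x-facing walls fit between the inner faces of the y-facing walls.

The house frame is against the stool's +x side, with their −y faces flush.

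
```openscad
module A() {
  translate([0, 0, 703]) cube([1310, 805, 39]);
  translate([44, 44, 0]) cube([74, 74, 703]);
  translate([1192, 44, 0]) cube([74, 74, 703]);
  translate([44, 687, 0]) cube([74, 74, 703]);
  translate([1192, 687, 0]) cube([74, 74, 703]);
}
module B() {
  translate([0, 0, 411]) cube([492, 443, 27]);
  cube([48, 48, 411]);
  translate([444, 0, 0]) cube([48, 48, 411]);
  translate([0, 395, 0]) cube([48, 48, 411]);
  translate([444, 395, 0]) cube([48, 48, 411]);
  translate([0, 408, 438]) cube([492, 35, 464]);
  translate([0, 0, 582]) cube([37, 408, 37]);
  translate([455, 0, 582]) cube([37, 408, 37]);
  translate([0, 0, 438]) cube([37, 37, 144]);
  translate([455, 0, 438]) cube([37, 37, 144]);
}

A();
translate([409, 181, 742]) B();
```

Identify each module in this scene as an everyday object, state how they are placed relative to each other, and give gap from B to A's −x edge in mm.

The chair's min-x is at 409; the table's min-x is 0; gap = 409 mm.

A is a table. B is a chair. The chair is on top of the table, centred. The gap from the chair to the table's −x edge is 409 mm.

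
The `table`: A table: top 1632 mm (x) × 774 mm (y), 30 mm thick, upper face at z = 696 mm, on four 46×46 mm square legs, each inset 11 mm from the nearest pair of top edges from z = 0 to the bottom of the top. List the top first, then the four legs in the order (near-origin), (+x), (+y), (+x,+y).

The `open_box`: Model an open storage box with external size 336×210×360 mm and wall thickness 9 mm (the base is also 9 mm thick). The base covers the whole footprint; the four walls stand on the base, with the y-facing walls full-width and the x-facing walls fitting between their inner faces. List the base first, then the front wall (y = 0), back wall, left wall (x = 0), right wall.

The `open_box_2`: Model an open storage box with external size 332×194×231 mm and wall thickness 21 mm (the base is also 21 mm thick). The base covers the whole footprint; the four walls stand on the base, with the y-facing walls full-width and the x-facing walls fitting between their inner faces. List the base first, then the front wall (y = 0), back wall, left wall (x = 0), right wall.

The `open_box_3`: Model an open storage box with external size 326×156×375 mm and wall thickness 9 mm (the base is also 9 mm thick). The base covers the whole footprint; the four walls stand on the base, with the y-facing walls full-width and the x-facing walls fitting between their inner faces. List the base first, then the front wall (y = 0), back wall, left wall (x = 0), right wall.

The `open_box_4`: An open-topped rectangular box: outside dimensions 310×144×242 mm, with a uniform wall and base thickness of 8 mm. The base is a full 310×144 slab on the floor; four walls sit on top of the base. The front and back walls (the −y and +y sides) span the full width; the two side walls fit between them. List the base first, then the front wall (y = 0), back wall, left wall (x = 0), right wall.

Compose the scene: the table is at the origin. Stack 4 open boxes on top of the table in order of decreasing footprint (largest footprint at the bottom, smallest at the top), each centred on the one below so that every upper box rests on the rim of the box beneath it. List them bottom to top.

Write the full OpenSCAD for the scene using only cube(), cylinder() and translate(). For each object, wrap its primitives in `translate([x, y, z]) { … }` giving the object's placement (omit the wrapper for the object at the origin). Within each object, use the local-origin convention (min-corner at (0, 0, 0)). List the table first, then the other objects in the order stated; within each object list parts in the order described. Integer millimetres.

translate([0, 0, 666]) cube([1632, 774, 30]);
translate([11, 11, 0]) cube([46, 46, 666]);
translate([1575, 11, 0]) cube([46, 46, 666]);
translate([11, 717, 0]) cube([46, 46, 666]);
translate([1575, 717, 0]) cube([46, 46, 666]);
translate([648, 282, 696]) {
  cube([336, 210, 9]);
  translate([0, 0, 9]) cube([336, 9, 351]);
  translate([0, 201, 9]) cube([336, 9, 351]);
  translate([0, 9, 9]) cube([9, 192, 351]);
  translate([327, 9, 9]) cube([9, 192, 351]);
}
translate([650, 290, 1056]) {
  cube([332, 194, 21]);
  translate([0, 0, 21]) cube([332, 21, 210]);
  translate([0, 173, 21]) cube([332, 21, 210]);
  translate([0, 21, 21]) cube([21, 152, 210]);
  translate([311, 21, 21]) cube([21, 152, 210]);
}
translate([653, 309, 1287]) {
  cube([326, 156, 9]);
  translate([0, 0, 9]) cube([326, 9, 366]);
  translate([0, 147, 9]) cube([326, 9, 366]);
  translate([0, 9, 9]) cube([9, 138, 366]);
  translate([317, 9, 9]) cube([9, 138, 366]);
}
translate([661, 315, 1662]) {
  cube([310, 144, 8]);
  translate([0, 0, 8]) cube([310, 8, 234]);
  translate([0, 136, 8]) cube([310, 8, 234]);
  translate([0, 8, 8]) cube([8, 128, 234]);
  translate([302, 8, 8]) cube([8, 128, 234]);
}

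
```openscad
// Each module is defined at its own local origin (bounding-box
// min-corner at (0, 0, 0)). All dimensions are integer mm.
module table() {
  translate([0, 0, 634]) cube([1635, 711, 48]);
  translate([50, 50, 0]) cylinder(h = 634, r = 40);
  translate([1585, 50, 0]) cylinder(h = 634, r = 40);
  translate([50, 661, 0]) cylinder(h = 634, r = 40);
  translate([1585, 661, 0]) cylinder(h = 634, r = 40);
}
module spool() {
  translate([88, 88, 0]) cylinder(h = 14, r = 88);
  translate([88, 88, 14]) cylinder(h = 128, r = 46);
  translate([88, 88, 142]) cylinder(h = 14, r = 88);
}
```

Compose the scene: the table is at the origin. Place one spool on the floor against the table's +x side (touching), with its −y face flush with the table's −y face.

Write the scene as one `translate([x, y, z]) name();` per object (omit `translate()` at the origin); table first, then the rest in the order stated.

table();
translate([1635, 0, 0]) spool();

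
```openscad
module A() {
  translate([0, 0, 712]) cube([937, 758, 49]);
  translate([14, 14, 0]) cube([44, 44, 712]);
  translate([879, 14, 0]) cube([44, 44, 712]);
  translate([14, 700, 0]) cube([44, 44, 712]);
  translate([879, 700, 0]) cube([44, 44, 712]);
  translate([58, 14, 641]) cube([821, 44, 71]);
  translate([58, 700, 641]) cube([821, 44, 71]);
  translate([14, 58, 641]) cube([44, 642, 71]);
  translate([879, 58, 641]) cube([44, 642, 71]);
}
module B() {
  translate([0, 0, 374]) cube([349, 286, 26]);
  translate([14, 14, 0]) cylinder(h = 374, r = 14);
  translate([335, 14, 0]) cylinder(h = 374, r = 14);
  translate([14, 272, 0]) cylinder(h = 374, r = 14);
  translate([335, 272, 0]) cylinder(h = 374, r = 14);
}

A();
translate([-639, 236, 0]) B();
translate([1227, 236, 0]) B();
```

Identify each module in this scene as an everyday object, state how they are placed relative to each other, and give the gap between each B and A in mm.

A is a table. B is a stool. Two stools sit around the table at the −x, +x sides. The gap between each stool and the table is 290 mm.

Each stool's nearest face is 290 mm from the table's bounding box.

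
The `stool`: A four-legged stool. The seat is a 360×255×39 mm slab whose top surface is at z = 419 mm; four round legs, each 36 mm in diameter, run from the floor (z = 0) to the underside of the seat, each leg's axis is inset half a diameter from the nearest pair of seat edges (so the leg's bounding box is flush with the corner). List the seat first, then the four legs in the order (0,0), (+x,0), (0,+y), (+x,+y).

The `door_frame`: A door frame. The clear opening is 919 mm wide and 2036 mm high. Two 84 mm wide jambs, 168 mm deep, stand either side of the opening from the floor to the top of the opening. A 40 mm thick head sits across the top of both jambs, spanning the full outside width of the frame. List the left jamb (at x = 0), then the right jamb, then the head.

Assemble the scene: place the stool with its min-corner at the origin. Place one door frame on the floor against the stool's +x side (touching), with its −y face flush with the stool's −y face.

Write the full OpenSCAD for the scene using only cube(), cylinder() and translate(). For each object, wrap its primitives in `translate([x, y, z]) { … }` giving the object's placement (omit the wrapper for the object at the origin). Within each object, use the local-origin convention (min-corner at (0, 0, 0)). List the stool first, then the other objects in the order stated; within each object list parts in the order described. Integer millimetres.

translate([0, 0, 380]) cube([360, 255, 39]);
translate([18, 18, 0]) cylinder(h = 380, r = 18);
translate([342, 18, 0]) cylinder(h = 380, r = 18);
translate([18, 237, 0]) cylinder(h = 380, r = 18);
translate([342, 237, 0]) cylinder(h = 380, r = 18);
translate([360, 0, 0]) {
  cube([84, 168, 2036]);
  translate([1003, 0, 0]) cube([84, 168, 2036]);
  translate([0, 0, 2036]) cube([1087, 168, 40]);
}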